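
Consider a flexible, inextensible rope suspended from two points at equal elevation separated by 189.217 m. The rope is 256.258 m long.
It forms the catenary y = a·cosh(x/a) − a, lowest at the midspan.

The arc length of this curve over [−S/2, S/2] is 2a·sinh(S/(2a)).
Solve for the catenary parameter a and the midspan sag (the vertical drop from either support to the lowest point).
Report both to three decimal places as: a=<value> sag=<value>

a=68.089 sag=77.008

seed: a₀ = √(S³/(24(L−S))) = √(189.217³/(24·67.041)) = 64.887997
iter 1: u=1.458028  f(a)=+7.497e+00  f'(a)=-2.540e+00  a ← 64.887997 − (+7.497e+00/-2.540e+00) = 67.839373
iter 2: u=1.394596  f(a)=+5.419e-01  f'(a)=-2.185e+00  a ← 67.839373 − (+5.419e-01/-2.185e+00) = 68.087342
iter 3: u=1.389517  f(a)=+3.318e-03  f'(a)=-2.159e+00  a ← 68.087342 − (+3.318e-03/-2.159e+00) = 68.088879
iter 4: u=1.389485  f(a)=+1.261e-07  f'(a)=-2.158e+00  a ← 68.088879 − (+1.261e-07/-2.158e+00) = 68.088879
iter 5: u=1.389485  f(a)=+0.000e+00  f'(a)=-2.158e+00  a ← 68.088879 − (+0.000e+00/-2.158e+00) = 68.088879
converged: |Δa| < 1e-12 after 5 iterations
sag = a·(cosh(S/(2a)) − 1) = 68.088879·(cosh(1.389485) − 1) = 77.008110
T_max/T_min = cosh(S/(2a)) = 2.130994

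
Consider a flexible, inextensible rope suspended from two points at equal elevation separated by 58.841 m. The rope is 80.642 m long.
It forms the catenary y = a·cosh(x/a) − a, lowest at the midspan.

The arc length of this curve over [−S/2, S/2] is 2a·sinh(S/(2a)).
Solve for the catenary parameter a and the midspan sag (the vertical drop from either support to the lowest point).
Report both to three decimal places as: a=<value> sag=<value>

seed: a₀ = √(S³/(24(L−S))) = √(58.841³/(24·21.801)) = 19.732233
iter 1: u=1.490987  f(a)=+2.556e+00  f'(a)=-2.742e+00  a ← 19.732233 − (+2.556e+00/-2.742e+00) = 20.664379
iter 2: u=1.423730  f(a)=+1.922e-01  f'(a)=-2.343e+00  a ← 20.664379 − (+1.922e-01/-2.343e+00) = 20.746421
iter 3: u=1.418100  f(a)=+1.284e-03  f'(a)=-2.312e+00  a ← 20.746421 − (+1.284e-03/-2.312e+00) = 20.746976
iter 4: u=1.418062  f(a)=+5.806e-08  f'(a)=-2.312e+00  a ← 20.746976 − (+5.806e-08/-2.312e+00) = 20.746976
iter 5: u=1.418062  f(a)=-1.421e-14  f'(a)=-2.312e+00  a ← 20.746976 − (-1.421e-14/-2.312e+00) = 20.746976
converged: |Δa| < 1e-12 after 5 iterations
sag = a·(cosh(S/(2a)) − 1) = 20.746976·(cosh(1.418062) − 1) = 24.598587
T_max/T_min = cosh(S/(2a)) = 2.185647

a=20.747 sag=24.599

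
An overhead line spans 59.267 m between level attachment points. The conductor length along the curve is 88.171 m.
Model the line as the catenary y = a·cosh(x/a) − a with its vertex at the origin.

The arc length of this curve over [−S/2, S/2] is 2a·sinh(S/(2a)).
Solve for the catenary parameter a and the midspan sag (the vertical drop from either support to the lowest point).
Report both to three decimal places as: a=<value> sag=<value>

seed: a₀ = √(S³/(24(L−S))) = √(59.267³/(24·28.904)) = 17.323467
iter 1: u=1.710599  f(a)=+4.536e+00  f'(a)=-4.421e+00  a ← 17.323467 − (+4.536e+00/-4.421e+00) = 18.349390
iter 2: u=1.614958  f(a)=+4.342e-01  f'(a)=-3.612e+00  a ← 18.349390 − (+4.342e-01/-3.612e+00) = 18.469591
iter 3: u=1.604448  f(a)=+4.907e-03  f'(a)=-3.531e+00  a ← 18.469591 − (+4.907e-03/-3.531e+00) = 18.470981
iter 4: u=1.604327  f(a)=+6.427e-07  f'(a)=-3.530e+00  a ← 18.470981 − (+6.427e-07/-3.530e+00) = 18.470981
iter 5: u=1.604327  f(a)=+0.000e+00  f'(a)=-3.530e+00  a ← 18.470981 − (+0.000e+00/-3.530e+00) = 18.470981
converged: |Δa| < 1e-12 after 5 iterations
sag = a·(cosh(S/(2a)) − 1) = 18.470981·(cosh(1.604327) − 1) = 29.327643
T_max/T_min = cosh(S/(2a)) = 2.587769

a=18.471 sag=29.328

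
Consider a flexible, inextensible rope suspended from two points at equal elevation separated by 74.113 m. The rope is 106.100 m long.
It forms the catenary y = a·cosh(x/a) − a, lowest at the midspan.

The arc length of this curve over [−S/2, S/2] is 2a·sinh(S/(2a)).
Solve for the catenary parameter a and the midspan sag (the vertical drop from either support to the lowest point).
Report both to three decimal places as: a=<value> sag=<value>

seed: a₀ = √(S³/(24(L−S))) = √(74.113³/(24·31.987)) = 23.027628
iter 1: u=1.609219  f(a)=+4.406e+00  f'(a)=-3.567e+00  a ← 23.027628 − (+4.406e+00/-3.567e+00) = 24.262824
iter 2: u=1.527295  f(a)=+3.794e-01  f'(a)=-2.977e+00  a ← 24.262824 − (+3.794e-01/-2.977e+00) = 24.390247
iter 3: u=1.519316  f(a)=+3.397e-03  f'(a)=-2.924e+00  a ← 24.390247 − (+3.397e-03/-2.924e+00) = 24.391409
iter 4: u=1.519244  f(a)=+2.779e-07  f'(a)=-2.924e+00  a ← 24.391409 − (+2.779e-07/-2.924e+00) = 24.391409
iter 5: u=1.519244  f(a)=-1.421e-14  f'(a)=-2.924e+00  a ← 24.391409 − (-1.421e-14/-2.924e+00) = 24.391409
converged: |Δa| < 1e-12 after 5 iterations
sag = a·(cosh(S/(2a)) − 1) = 24.391409·(cosh(1.519244) − 1) = 33.997317
T_max/T_min = cosh(S/(2a)) = 2.393823

a=24.391 sag=33.997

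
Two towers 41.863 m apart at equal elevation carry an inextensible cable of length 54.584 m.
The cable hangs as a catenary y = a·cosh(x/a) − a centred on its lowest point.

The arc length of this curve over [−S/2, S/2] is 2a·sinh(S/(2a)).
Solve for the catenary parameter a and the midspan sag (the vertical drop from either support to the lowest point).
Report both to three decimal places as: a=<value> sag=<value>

a=16.164 sag=15.556

seed: a₀ = √(S³/(24(L−S))) = √(41.863³/(24·12.721)) = 15.501698
iter 1: u=1.350271  f(a)=+1.211e+00  f'(a)=-1.961e+00  a ← 15.501698 − (+1.211e+00/-1.961e+00) = 16.119512
iter 2: u=1.298519  f(a)=+7.618e-02  f'(a)=-1.721e+00  a ← 16.119512 − (+7.618e-02/-1.721e+00) = 16.163774
iter 3: u=1.294964  f(a)=+3.460e-04  f'(a)=-1.705e+00  a ← 16.163774 − (+3.460e-04/-1.705e+00) = 16.163977
iter 4: u=1.294947  f(a)=+7.211e-09  f'(a)=-1.705e+00  a ← 16.163977 − (+7.211e-09/-1.705e+00) = 16.163977
iter 5: u=1.294947  f(a)=-7.105e-15  f'(a)=-1.705e+00  a ← 16.163977 − (-7.105e-15/-1.705e+00) = 16.163977
converged: |Δa| < 1e-12 after 5 iterations
sag = a·(cosh(S/(2a)) − 1) = 16.163977·(cosh(1.294947) − 1) = 15.555535
T_max/T_min = cosh(S/(2a)) = 1.962358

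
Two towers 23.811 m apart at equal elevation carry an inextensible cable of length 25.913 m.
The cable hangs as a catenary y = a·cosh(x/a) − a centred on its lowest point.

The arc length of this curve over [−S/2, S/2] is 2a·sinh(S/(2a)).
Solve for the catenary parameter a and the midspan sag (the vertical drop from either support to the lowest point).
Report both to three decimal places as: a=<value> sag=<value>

seed: a₀ = √(S³/(24(L−S))) = √(23.811³/(24·2.102)) = 16.358538
iter 1: u=0.727785  f(a)=+5.638e-02  f'(a)=-2.709e-01  a ← 16.358538 − (+5.638e-02/-2.709e-01) = 16.566671
iter 2: u=0.718642  f(a)=+1.094e-03  f'(a)=-2.604e-01  a ← 16.566671 − (+1.094e-03/-2.604e-01) = 16.570871
iter 3: u=0.718460  f(a)=+4.300e-07  f'(a)=-2.602e-01  a ← 16.570871 − (+4.300e-07/-2.602e-01) = 16.570873
iter 4: u=0.718459  f(a)=+7.105e-14  f'(a)=-2.602e-01  a ← 16.570873 − (+7.105e-14/-2.602e-01) = 16.570873
converged: |Δa| < 1e-12 after 4 iterations
sag = a·(cosh(S/(2a)) − 1) = 16.570873·(cosh(0.718459) − 1) = 4.463972
T_max/T_min = cosh(S/(2a)) = 1.269387

a=16.571 sag=4.464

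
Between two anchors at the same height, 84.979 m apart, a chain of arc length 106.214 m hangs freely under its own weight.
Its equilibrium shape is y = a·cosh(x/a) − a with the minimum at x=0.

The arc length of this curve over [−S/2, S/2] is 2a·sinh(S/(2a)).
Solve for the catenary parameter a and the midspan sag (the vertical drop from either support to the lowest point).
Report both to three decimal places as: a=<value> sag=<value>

seed: a₀ = √(S³/(24(L−S))) = √(84.979³/(24·21.235)) = 34.700495
iter 1: u=1.224464  f(a)=+1.650e+00  f'(a)=-1.418e+00  a ← 34.700495 − (+1.650e+00/-1.418e+00) = 35.864455
iter 2: u=1.184725  f(a)=+8.665e-02  f'(a)=-1.272e+00  a ← 35.864455 − (+8.665e-02/-1.272e+00) = 35.932569
iter 3: u=1.182479  f(a)=+2.683e-04  f'(a)=-1.264e+00  a ← 35.932569 − (+2.683e-04/-1.264e+00) = 35.932781
iter 4: u=1.182472  f(a)=+2.590e-09  f'(a)=-1.264e+00  a ← 35.932781 − (+2.590e-09/-1.264e+00) = 35.932781
iter 5: u=1.182472  f(a)=+1.421e-14  f'(a)=-1.264e+00  a ← 35.932781 − (+1.421e-14/-1.264e+00) = 35.932781
converged: |Δa| < 1e-12 after 5 iterations
sag = a·(cosh(S/(2a)) − 1) = 35.932781·(cosh(1.182472) − 1) = 28.188340
T_max/T_min = cosh(S/(2a)) = 1.784474

a=35.933 sag=28.188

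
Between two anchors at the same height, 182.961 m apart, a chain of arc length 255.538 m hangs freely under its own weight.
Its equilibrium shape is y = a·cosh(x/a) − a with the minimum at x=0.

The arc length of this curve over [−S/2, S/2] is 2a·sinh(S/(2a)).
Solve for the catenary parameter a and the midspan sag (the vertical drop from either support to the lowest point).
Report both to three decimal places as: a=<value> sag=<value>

seed: a₀ = √(S³/(24(L−S))) = √(182.961³/(24·72.577)) = 59.296992
iter 1: u=1.542751  f(a)=+9.143e+00  f'(a)=-3.082e+00  a ← 59.296992 − (+9.143e+00/-3.082e+00) = 62.263256
iter 2: u=1.469253  f(a)=+7.308e-01  f'(a)=-2.608e+00  a ← 62.263256 − (+7.308e-01/-2.608e+00) = 62.543534
iter 3: u=1.462669  f(a)=+5.566e-03  f'(a)=-2.568e+00  a ← 62.543534 − (+5.566e-03/-2.568e+00) = 62.545701
iter 4: u=1.462619  f(a)=+3.283e-07  f'(a)=-2.568e+00  a ← 62.545701 − (+3.283e-07/-2.568e+00) = 62.545701
iter 5: u=1.462619  f(a)=-5.684e-14  f'(a)=-2.568e+00  a ← 62.545701 − (-5.684e-14/-2.568e+00) = 62.545701
converged: |Δa| < 1e-12 after 5 iterations
sag = a·(cosh(S/(2a)) − 1) = 62.545701·(cosh(1.462619) − 1) = 79.710694
T_max/T_min = cosh(S/(2a)) = 2.274439

a=62.546 sag=79.711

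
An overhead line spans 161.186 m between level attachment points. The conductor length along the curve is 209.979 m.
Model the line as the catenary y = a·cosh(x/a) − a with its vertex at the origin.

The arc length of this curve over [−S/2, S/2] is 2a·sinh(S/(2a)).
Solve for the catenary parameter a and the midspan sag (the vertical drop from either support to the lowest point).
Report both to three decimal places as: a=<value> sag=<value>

a=62.346 sag=59.760

seed: a₀ = √(S³/(24(L−S))) = √(161.186³/(24·48.793)) = 59.800745
iter 1: u=1.347692  f(a)=+4.628e+00  f'(a)=-1.948e+00  a ← 59.800745 − (+4.628e+00/-1.948e+00) = 62.176158
iter 2: u=1.296204  f(a)=+2.900e-01  f'(a)=-1.711e+00  a ← 62.176158 − (+2.900e-01/-1.711e+00) = 62.345668
iter 3: u=1.292680  f(a)=+1.308e-03  f'(a)=-1.696e+00  a ← 62.345668 − (+1.308e-03/-1.696e+00) = 62.346439
iter 4: u=1.292664  f(a)=+2.684e-08  f'(a)=-1.695e+00  a ← 62.346439 − (+2.684e-08/-1.695e+00) = 62.346439
iter 5: u=1.292664  f(a)=+2.842e-14  f'(a)=-1.695e+00  a ← 62.346439 − (+2.842e-14/-1.695e+00) = 62.346439
converged: |Δa| < 1e-12 after 5 iterations
sag = a·(cosh(S/(2a)) − 1) = 62.346439·(cosh(1.292664) − 1) = 59.759554
T_max/T_min = cosh(S/(2a)) = 1.958508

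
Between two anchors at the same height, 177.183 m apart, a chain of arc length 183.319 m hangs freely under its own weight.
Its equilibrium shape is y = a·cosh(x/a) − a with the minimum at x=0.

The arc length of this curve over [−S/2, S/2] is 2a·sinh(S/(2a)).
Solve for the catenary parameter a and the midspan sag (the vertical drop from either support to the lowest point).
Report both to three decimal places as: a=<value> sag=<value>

seed: a₀ = √(S³/(24(L−S))) = √(177.183³/(24·6.136)) = 194.350105
iter 1: u=0.455835  f(a)=+6.406e-02  f'(a)=-6.447e-02  a ← 194.350105 − (+6.406e-02/-6.447e-02) = 195.343888
iter 2: u=0.453516  f(a)=+4.947e-04  f'(a)=-6.347e-02  a ← 195.343888 − (+4.947e-04/-6.347e-02) = 195.351682
iter 3: u=0.453498  f(a)=+3.001e-08  f'(a)=-6.347e-02  a ← 195.351682 − (+3.001e-08/-6.347e-02) = 195.351682
iter 4: u=0.453498  f(a)=+2.842e-14  f'(a)=-6.347e-02  a ← 195.351682 − (+2.842e-14/-6.347e-02) = 195.351682
converged: |Δa| < 1e-12 after 4 iterations
sag = a·(cosh(S/(2a)) − 1) = 195.351682·(cosh(0.453498) − 1) = 20.434656
T_max/T_min = cosh(S/(2a)) = 1.104604

a=195.352 sag=20.435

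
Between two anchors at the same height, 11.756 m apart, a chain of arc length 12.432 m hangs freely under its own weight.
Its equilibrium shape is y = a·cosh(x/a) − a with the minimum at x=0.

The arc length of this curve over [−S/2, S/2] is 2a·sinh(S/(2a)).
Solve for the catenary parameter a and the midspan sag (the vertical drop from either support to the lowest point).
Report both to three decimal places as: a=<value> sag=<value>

a=10.092 sag=1.761

seed: a₀ = √(S³/(24(L−S))) = √(11.756³/(24·0.676)) = 10.007150
iter 1: u=0.587380  f(a)=+1.176e-02  f'(a)=-1.398e-01  a ← 10.007150 − (+1.176e-02/-1.398e-01) = 10.091240
iter 2: u=0.582485  f(a)=+1.499e-04  f'(a)=-1.363e-01  a ← 10.091240 − (+1.499e-04/-1.363e-01) = 10.092340
iter 3: u=0.582422  f(a)=+2.504e-08  f'(a)=-1.362e-01  a ← 10.092340 − (+2.504e-08/-1.362e-01) = 10.092340
iter 4: u=0.582422  f(a)=+0.000e+00  f'(a)=-1.362e-01  a ← 10.092340 − (+0.000e+00/-1.362e-01) = 10.092340
converged: |Δa| < 1e-12 after 4 iterations
sag = a·(cosh(S/(2a)) − 1) = 10.092340·(cosh(0.582422) − 1) = 1.760676
T_max/T_min = cosh(S/(2a)) = 1.174457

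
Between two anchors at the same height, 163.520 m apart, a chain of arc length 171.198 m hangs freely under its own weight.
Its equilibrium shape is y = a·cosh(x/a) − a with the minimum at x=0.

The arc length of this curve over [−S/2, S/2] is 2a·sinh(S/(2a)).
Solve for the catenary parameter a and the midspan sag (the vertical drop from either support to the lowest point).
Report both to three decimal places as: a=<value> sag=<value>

seed: a₀ = √(S³/(24(L−S))) = √(163.520³/(24·7.678)) = 154.037564
iter 1: u=0.530780  f(a)=+1.089e-01  f'(a)=-1.025e-01  a ← 154.037564 − (+1.089e-01/-1.025e-01) = 155.099562
iter 2: u=0.527145  f(a)=+1.136e-03  f'(a)=-1.004e-01  a ← 155.099562 − (+1.136e-03/-1.004e-01) = 155.110880
iter 3: u=0.527107  f(a)=+1.267e-07  f'(a)=-1.004e-01  a ← 155.110880 − (+1.267e-07/-1.004e-01) = 155.110881
iter 4: u=0.527107  f(a)=+2.842e-14  f'(a)=-1.004e-01  a ← 155.110881 − (+2.842e-14/-1.004e-01) = 155.110881
converged: |Δa| < 1e-12 after 4 iterations
sag = a·(cosh(S/(2a)) − 1) = 155.110881·(cosh(0.527107) − 1) = 22.051683
T_max/T_min = cosh(S/(2a)) = 1.142167

a=155.111 sag=22.052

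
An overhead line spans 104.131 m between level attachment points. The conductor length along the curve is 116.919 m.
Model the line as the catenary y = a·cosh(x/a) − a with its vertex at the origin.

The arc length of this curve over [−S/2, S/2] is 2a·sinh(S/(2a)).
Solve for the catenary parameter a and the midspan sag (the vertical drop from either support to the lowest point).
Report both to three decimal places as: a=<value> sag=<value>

seed: a₀ = √(S³/(24(L−S))) = √(104.131³/(24·12.788)) = 60.654514
iter 1: u=0.858394  f(a)=+4.795e-01  f'(a)=-4.536e-01  a ← 60.654514 − (+4.795e-01/-4.536e-01) = 61.711663
iter 2: u=0.843690  f(a)=+1.282e-02  f'(a)=-4.296e-01  a ← 61.711663 − (+1.282e-02/-4.296e-01) = 61.741511
iter 3: u=0.843282  f(a)=+9.729e-06  f'(a)=-4.289e-01  a ← 61.741511 − (+9.729e-06/-4.289e-01) = 61.741534
iter 4: u=0.843282  f(a)=+5.613e-12  f'(a)=-4.289e-01  a ← 61.741534 − (+5.613e-12/-4.289e-01) = 61.741534
converged: |Δa| < 1e-12 after 4 iterations
sag = a·(cosh(S/(2a)) − 1) = 61.741534·(cosh(0.843282) − 1) = 23.285110
T_max/T_min = cosh(S/(2a)) = 1.377139

a=61.742 sag=23.285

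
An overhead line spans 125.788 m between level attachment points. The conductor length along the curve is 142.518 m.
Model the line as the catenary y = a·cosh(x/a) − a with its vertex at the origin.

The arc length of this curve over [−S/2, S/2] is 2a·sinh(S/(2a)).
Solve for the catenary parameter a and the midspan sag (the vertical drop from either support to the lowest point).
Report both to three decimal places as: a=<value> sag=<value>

a=71.769 sag=29.368

seed: a₀ = √(S³/(24(L−S))) = √(125.788³/(24·16.730)) = 70.405279
iter 1: u=0.893314  f(a)=+6.804e-01  f'(a)=-5.143e-01  a ← 70.405279 − (+6.804e-01/-5.143e-01) = 71.728240
iter 2: u=0.876837  f(a)=+1.965e-02  f'(a)=-4.850e-01  a ← 71.728240 − (+1.965e-02/-4.850e-01) = 71.768760
iter 3: u=0.876342  f(a)=+1.747e-05  f'(a)=-4.841e-01  a ← 71.768760 − (+1.747e-05/-4.841e-01) = 71.768796
iter 4: u=0.876342  f(a)=+1.387e-11  f'(a)=-4.841e-01  a ← 71.768796 − (+1.387e-11/-4.841e-01) = 71.768796
converged: |Δa| < 1e-12 after 4 iterations
sag = a·(cosh(S/(2a)) − 1) = 71.768796·(cosh(0.876342) − 1) = 29.367771
T_max/T_min = cosh(S/(2a)) = 1.409200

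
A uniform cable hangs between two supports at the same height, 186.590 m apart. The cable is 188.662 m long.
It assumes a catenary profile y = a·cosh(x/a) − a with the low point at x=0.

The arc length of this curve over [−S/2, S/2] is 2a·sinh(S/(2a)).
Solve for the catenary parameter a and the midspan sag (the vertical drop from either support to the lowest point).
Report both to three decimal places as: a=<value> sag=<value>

a=362.037 sag=12.087

seed: a₀ = √(S³/(24(L−S))) = √(186.590³/(24·2.072)) = 361.436535
iter 1: u=0.258123  f(a)=+6.914e-03  f'(a)=-1.154e-02  a ← 361.436535 − (+6.914e-03/-1.154e-02) = 362.035530
iter 2: u=0.257696  f(a)=+1.722e-05  f'(a)=-1.148e-02  a ← 362.035530 − (+1.722e-05/-1.148e-02) = 362.037030
iter 3: u=0.257695  f(a)=+1.075e-10  f'(a)=-1.148e-02  a ← 362.037030 − (+1.075e-10/-1.148e-02) = 362.037030
iter 4: u=0.257695  f(a)=+0.000e+00  f'(a)=-1.148e-02  a ← 362.037030 − (+0.000e+00/-1.148e-02) = 362.037030
converged: |Δa| < 1e-12 after 4 iterations
sag = a·(cosh(S/(2a)) − 1) = 362.037030·(cosh(0.257695) − 1) = 12.087480
T_max/T_min = cosh(S/(2a)) = 1.033387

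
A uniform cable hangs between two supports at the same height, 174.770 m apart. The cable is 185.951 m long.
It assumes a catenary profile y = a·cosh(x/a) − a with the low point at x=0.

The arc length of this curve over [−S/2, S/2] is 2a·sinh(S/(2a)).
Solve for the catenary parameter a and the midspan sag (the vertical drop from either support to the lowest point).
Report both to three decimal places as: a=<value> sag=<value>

a=142.378 sag=27.669

seed: a₀ = √(S³/(24(L−S))) = √(174.770³/(24·11.181)) = 141.043925
iter 1: u=0.619559  f(a)=+2.166e-01  f'(a)=-1.647e-01  a ← 141.043925 − (+2.166e-01/-1.647e-01) = 142.358700
iter 2: u=0.613837  f(a)=+3.065e-03  f'(a)=-1.601e-01  a ← 142.358700 − (+3.065e-03/-1.601e-01) = 142.377849
iter 3: u=0.613754  f(a)=+6.338e-07  f'(a)=-1.600e-01  a ← 142.377849 − (+6.338e-07/-1.600e-01) = 142.377853
iter 4: u=0.613754  f(a)=+2.842e-14  f'(a)=-1.600e-01  a ← 142.377853 − (+2.842e-14/-1.600e-01) = 142.377853
converged: |Δa| < 1e-12 after 4 iterations
sag = a·(cosh(S/(2a)) − 1) = 142.377853·(cosh(0.613754) − 1) = 27.668895
T_max/T_min = cosh(S/(2a)) = 1.194334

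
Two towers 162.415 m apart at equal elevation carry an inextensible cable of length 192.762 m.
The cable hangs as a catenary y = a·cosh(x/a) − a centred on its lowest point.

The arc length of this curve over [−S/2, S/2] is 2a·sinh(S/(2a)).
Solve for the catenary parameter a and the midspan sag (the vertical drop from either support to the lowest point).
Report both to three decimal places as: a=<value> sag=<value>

a=78.760 sag=45.709

seed: a₀ = √(S³/(24(L−S))) = √(162.415³/(24·30.347)) = 76.696528
iter 1: u=1.058816  f(a)=+1.747e+00  f'(a)=-8.837e-01  a ← 76.696528 − (+1.747e+00/-8.837e-01) = 78.673684
iter 2: u=1.032207  f(a)=+6.984e-02  f'(a)=-8.143e-01  a ← 78.673684 − (+6.984e-02/-8.143e-01) = 78.759452
iter 3: u=1.031083  f(a)=+1.219e-04  f'(a)=-8.115e-01  a ← 78.759452 − (+1.219e-04/-8.115e-01) = 78.759602
iter 4: u=1.031081  f(a)=+3.728e-10  f'(a)=-8.115e-01  a ← 78.759602 − (+3.728e-10/-8.115e-01) = 78.759602
iter 5: u=1.031081  f(a)=-2.842e-14  f'(a)=-8.115e-01  a ← 78.759602 − (-2.842e-14/-8.115e-01) = 78.759602
converged: |Δa| < 1e-12 after 5 iterations
sag = a·(cosh(S/(2a)) − 1) = 78.759602·(cosh(1.031081) − 1) = 45.708756
T_max/T_min = cosh(S/(2a)) = 1.580358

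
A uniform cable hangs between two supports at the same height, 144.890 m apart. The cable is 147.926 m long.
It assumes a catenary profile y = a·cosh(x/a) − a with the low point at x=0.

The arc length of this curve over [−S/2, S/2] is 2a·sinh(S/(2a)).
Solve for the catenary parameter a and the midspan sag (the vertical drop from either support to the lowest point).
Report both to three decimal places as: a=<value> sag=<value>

seed: a₀ = √(S³/(24(L−S))) = √(144.890³/(24·3.036)) = 204.315406
iter 1: u=0.354574  f(a)=+1.914e-02  f'(a)=-3.009e-02  a ← 204.315406 − (+1.914e-02/-3.009e-02) = 204.951477
iter 2: u=0.353474  f(a)=+8.976e-05  f'(a)=-2.981e-02  a ← 204.951477 − (+8.976e-05/-2.981e-02) = 204.954488
iter 3: u=0.353469  f(a)=+1.994e-09  f'(a)=-2.981e-02  a ← 204.954488 − (+1.994e-09/-2.981e-02) = 204.954488
iter 4: u=0.353469  f(a)=+0.000e+00  f'(a)=-2.981e-02  a ← 204.954488 − (+0.000e+00/-2.981e-02) = 204.954488
converged: |Δa| < 1e-12 after 4 iterations
sag = a·(cosh(S/(2a)) − 1) = 204.954488·(cosh(0.353469) − 1) = 12.937383
T_max/T_min = cosh(S/(2a)) = 1.063123

a=204.954 sag=12.937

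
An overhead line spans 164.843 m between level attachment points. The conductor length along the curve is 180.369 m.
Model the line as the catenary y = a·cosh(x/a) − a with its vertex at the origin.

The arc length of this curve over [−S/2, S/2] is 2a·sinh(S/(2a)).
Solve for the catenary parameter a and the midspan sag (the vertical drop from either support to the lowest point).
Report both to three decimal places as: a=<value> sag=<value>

seed: a₀ = √(S³/(24(L−S))) = √(164.843³/(24·15.526)) = 109.640335
iter 1: u=0.751744  f(a)=+4.447e-01  f'(a)=-2.995e-01  a ← 109.640335 − (+4.447e-01/-2.995e-01) = 111.124741
iter 2: u=0.741703  f(a)=+9.191e-03  f'(a)=-2.873e-01  a ← 111.124741 − (+9.191e-03/-2.873e-01) = 111.156735
iter 3: u=0.741489  f(a)=+4.111e-06  f'(a)=-2.870e-01  a ← 111.156735 − (+4.111e-06/-2.870e-01) = 111.156750
iter 4: u=0.741489  f(a)=+8.242e-13  f'(a)=-2.870e-01  a ← 111.156750 − (+8.242e-13/-2.870e-01) = 111.156750
converged: |Δa| < 1e-12 after 4 iterations
sag = a·(cosh(S/(2a)) − 1) = 111.156750·(cosh(0.741489) − 1) = 31.983276
T_max/T_min = cosh(S/(2a)) = 1.287731

a=111.157 sag=31.983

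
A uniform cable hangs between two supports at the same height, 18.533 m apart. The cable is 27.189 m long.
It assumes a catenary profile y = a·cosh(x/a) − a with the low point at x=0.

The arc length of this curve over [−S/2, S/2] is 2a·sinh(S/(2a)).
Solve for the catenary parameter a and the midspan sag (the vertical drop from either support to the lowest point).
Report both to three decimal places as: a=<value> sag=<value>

seed: a₀ = √(S³/(24(L−S))) = √(18.533³/(24·8.656)) = 5.535468
iter 1: u=1.674023  f(a)=+1.297e+00  f'(a)=-4.096e+00  a ← 5.535468 − (+1.297e+00/-4.096e+00) = 5.852098
iter 2: u=1.583449  f(a)=+1.196e-01  f'(a)=-3.373e+00  a ← 5.852098 − (+1.196e-01/-3.373e+00) = 5.887562
iter 3: u=1.573911  f(a)=+1.245e-03  f'(a)=-3.303e+00  a ← 5.887562 − (+1.245e-03/-3.303e+00) = 5.887939
iter 4: u=1.573811  f(a)=+1.381e-07  f'(a)=-3.302e+00  a ← 5.887939 − (+1.381e-07/-3.302e+00) = 5.887939
iter 5: u=1.573811  f(a)=+3.553e-15  f'(a)=-3.302e+00  a ← 5.887939 − (+3.553e-15/-3.302e+00) = 5.887939
converged: |Δa| < 1e-12 after 5 iterations
sag = a·(cosh(S/(2a)) − 1) = 5.887939·(cosh(1.573811) − 1) = 8.926860
T_max/T_min = cosh(S/(2a)) = 2.516126

a=5.888 sag=8.927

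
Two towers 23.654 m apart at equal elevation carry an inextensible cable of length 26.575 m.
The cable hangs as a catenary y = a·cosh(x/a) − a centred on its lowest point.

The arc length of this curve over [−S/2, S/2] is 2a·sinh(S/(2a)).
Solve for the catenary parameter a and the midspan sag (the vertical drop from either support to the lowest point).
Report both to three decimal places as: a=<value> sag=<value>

seed: a₀ = √(S³/(24(L−S))) = √(23.654³/(24·2.921)) = 13.739961
iter 1: u=0.860774  f(a)=+1.101e-01  f'(a)=-4.575e-01  a ← 13.739961 − (+1.101e-01/-4.575e-01) = 13.980691
iter 2: u=0.845952  f(a)=+2.961e-03  f'(a)=-4.332e-01  a ← 13.980691 − (+2.961e-03/-4.332e-01) = 13.987527
iter 3: u=0.845539  f(a)=+2.272e-06  f'(a)=-4.326e-01  a ← 13.987527 − (+2.272e-06/-4.326e-01) = 13.987532
iter 4: u=0.845539  f(a)=+1.336e-12  f'(a)=-4.326e-01  a ← 13.987532 − (+1.336e-12/-4.326e-01) = 13.987532
converged: |Δa| < 1e-12 after 4 iterations
sag = a·(cosh(S/(2a)) − 1) = 13.987532·(cosh(0.845539) − 1) = 5.305179
T_max/T_min = cosh(S/(2a)) = 1.379279

a=13.988 sag=5.305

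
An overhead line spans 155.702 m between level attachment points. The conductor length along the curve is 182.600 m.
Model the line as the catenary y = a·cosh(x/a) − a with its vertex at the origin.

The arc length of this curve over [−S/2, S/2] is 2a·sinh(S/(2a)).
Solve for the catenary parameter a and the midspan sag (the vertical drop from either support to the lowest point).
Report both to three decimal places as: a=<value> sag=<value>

seed: a₀ = √(S³/(24(L−S))) = √(155.702³/(24·26.898)) = 76.467285
iter 1: u=1.018096  f(a)=+1.429e+00  f'(a)=-7.792e-01  a ← 76.467285 − (+1.429e+00/-7.792e-01) = 78.301136
iter 2: u=0.994251  f(a)=+5.302e-02  f'(a)=-7.223e-01  a ← 78.301136 − (+5.302e-02/-7.223e-01) = 78.374534
iter 3: u=0.993320  f(a)=+7.922e-05  f'(a)=-7.202e-01  a ← 78.374534 − (+7.922e-05/-7.202e-01) = 78.374644
iter 4: u=0.993319  f(a)=+1.775e-10  f'(a)=-7.202e-01  a ← 78.374644 − (+1.775e-10/-7.202e-01) = 78.374644
iter 5: u=0.993319  f(a)=+5.684e-14  f'(a)=-7.202e-01  a ← 78.374644 − (+5.684e-14/-7.202e-01) = 78.374644
converged: |Δa| < 1e-12 after 5 iterations
sag = a·(cosh(S/(2a)) − 1) = 78.374644·(cosh(0.993319) − 1) = 41.951059
T_max/T_min = cosh(S/(2a)) = 1.535263

a=78.375 sag=41.951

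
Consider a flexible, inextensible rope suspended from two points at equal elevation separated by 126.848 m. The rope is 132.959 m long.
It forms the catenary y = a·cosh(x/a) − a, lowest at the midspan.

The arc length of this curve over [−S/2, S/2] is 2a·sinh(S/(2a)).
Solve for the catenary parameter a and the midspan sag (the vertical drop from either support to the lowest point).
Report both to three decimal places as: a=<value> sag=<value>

a=118.811 sag=17.334

seed: a₀ = √(S³/(24(L−S))) = √(126.848³/(24·6.111)) = 117.967852
iter 1: u=0.537638  f(a)=+8.893e-02  f'(a)=-1.066e-01  a ← 117.967852 − (+8.893e-02/-1.066e-01) = 118.801864
iter 2: u=0.533864  f(a)=+9.519e-04  f'(a)=-1.044e-01  a ← 118.801864 − (+9.519e-04/-1.044e-01) = 118.810986
iter 3: u=0.533823  f(a)=+1.117e-07  f'(a)=-1.043e-01  a ← 118.810986 − (+1.117e-07/-1.043e-01) = 118.810987
iter 4: u=0.533823  f(a)=+0.000e+00  f'(a)=-1.043e-01  a ← 118.810987 − (+0.000e+00/-1.043e-01) = 118.810987
converged: |Δa| < 1e-12 after 4 iterations
sag = a·(cosh(S/(2a)) − 1) = 118.810987·(cosh(0.533823) − 1) = 17.334430
T_max/T_min = cosh(S/(2a)) = 1.145899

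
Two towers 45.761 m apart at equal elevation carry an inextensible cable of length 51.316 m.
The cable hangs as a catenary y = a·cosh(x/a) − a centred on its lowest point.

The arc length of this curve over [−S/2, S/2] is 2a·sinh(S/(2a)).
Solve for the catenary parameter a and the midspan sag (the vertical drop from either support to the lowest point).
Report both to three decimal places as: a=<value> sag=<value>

a=27.285 sag=10.169

seed: a₀ = √(S³/(24(L−S))) = √(45.761³/(24·5.555)) = 26.809925
iter 1: u=0.853434  f(a)=+2.058e-01  f'(a)=-4.454e-01  a ← 26.809925 − (+2.058e-01/-4.454e-01) = 27.272102
iter 2: u=0.838971  f(a)=+5.443e-03  f'(a)=-4.221e-01  a ← 27.272102 − (+5.443e-03/-4.221e-01) = 27.284998
iter 3: u=0.838574  f(a)=+4.036e-06  f'(a)=-4.215e-01  a ← 27.284998 − (+4.036e-06/-4.215e-01) = 27.285008
iter 4: u=0.838574  f(a)=+2.231e-12  f'(a)=-4.215e-01  a ← 27.285008 − (+2.231e-12/-4.215e-01) = 27.285008
converged: |Δa| < 1e-12 after 4 iterations
sag = a·(cosh(S/(2a)) − 1) = 27.285008·(cosh(0.838574) − 1) = 10.169026
T_max/T_min = cosh(S/(2a)) = 1.372696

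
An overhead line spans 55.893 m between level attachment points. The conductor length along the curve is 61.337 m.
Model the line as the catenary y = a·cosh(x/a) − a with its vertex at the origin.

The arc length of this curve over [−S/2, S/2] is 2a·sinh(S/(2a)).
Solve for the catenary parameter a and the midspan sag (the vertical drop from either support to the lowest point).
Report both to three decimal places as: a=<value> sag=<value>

a=37.080 sag=11.040

seed: a₀ = √(S³/(24(L−S))) = √(55.893³/(24·5.444)) = 36.557076
iter 1: u=0.764462  f(a)=+1.613e-01  f'(a)=-3.156e-01  a ← 36.557076 − (+1.613e-01/-3.156e-01) = 37.068171
iter 2: u=0.753922  f(a)=+3.445e-03  f'(a)=-3.023e-01  a ← 37.068171 − (+3.445e-03/-3.023e-01) = 37.079569
iter 3: u=0.753690  f(a)=+1.648e-06  f'(a)=-3.020e-01  a ← 37.079569 − (+1.648e-06/-3.020e-01) = 37.079574
iter 4: u=0.753690  f(a)=+3.766e-13  f'(a)=-3.020e-01  a ← 37.079574 − (+3.766e-13/-3.020e-01) = 37.079574
converged: |Δa| < 1e-12 after 4 iterations
sag = a·(cosh(S/(2a)) − 1) = 37.079574·(cosh(0.753690) − 1) = 11.039567
T_max/T_min = cosh(S/(2a)) = 1.297726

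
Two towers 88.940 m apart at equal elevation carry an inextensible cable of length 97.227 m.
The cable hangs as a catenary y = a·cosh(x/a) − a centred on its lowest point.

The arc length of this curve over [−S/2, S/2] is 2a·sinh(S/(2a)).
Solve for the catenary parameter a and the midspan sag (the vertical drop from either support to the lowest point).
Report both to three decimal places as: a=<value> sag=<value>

seed: a₀ = √(S³/(24(L−S))) = √(88.940³/(24·8.287)) = 59.475951
iter 1: u=0.747697  f(a)=+2.348e-01  f'(a)=-2.946e-01  a ← 59.475951 − (+2.348e-01/-2.946e-01) = 60.272902
iter 2: u=0.737811  f(a)=+4.802e-03  f'(a)=-2.826e-01  a ← 60.272902 − (+4.802e-03/-2.826e-01) = 60.289892
iter 3: u=0.737603  f(a)=+2.102e-06  f'(a)=-2.824e-01  a ← 60.289892 − (+2.102e-06/-2.824e-01) = 60.289899
iter 4: u=0.737603  f(a)=+4.121e-13  f'(a)=-2.824e-01  a ← 60.289899 − (+4.121e-13/-2.824e-01) = 60.289899
converged: |Δa| < 1e-12 after 4 iterations
sag = a·(cosh(S/(2a)) − 1) = 60.289899·(cosh(0.737603) − 1) = 17.157788
T_max/T_min = cosh(S/(2a)) = 1.284588

a=60.290 sag=17.158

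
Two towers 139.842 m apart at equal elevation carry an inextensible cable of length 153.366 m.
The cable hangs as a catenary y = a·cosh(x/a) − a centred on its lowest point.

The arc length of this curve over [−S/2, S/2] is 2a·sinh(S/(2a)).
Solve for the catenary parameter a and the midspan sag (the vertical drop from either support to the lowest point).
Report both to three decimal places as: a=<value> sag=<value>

a=93.093 sag=27.516

seed: a₀ = √(S³/(24(L−S))) = √(139.842³/(24·13.524)) = 91.790606
iter 1: u=0.761745  f(a)=+3.978e-01  f'(a)=-3.121e-01  a ← 91.790606 − (+3.978e-01/-3.121e-01) = 93.065192
iter 2: u=0.751312  f(a)=+8.438e-03  f'(a)=-2.990e-01  a ← 93.065192 − (+8.438e-03/-2.990e-01) = 93.093412
iter 3: u=0.751084  f(a)=+3.978e-06  f'(a)=-2.987e-01  a ← 93.093412 − (+3.978e-06/-2.987e-01) = 93.093425
iter 4: u=0.751084  f(a)=+8.811e-13  f'(a)=-2.987e-01  a ← 93.093425 − (+8.811e-13/-2.987e-01) = 93.093425
converged: |Δa| < 1e-12 after 4 iterations
sag = a·(cosh(S/(2a)) − 1) = 93.093425·(cosh(0.751084) − 1) = 27.516145
T_max/T_min = cosh(S/(2a)) = 1.295576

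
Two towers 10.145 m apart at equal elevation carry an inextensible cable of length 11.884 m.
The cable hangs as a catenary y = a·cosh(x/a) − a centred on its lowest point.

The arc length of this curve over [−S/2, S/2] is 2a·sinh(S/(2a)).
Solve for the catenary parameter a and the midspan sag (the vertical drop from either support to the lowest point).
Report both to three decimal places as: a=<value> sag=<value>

seed: a₀ = √(S³/(24(L−S))) = √(10.145³/(24·1.739)) = 5.001758
iter 1: u=1.014143  f(a)=+9.165e-02  f'(a)=-7.695e-01  a ← 5.001758 − (+9.165e-02/-7.695e-01) = 5.120851
iter 2: u=0.990558  f(a)=+3.375e-03  f'(a)=-7.138e-01  a ← 5.120851 − (+3.375e-03/-7.138e-01) = 5.125580
iter 3: u=0.989644  f(a)=+4.966e-06  f'(a)=-7.117e-01  a ← 5.125580 − (+4.966e-06/-7.117e-01) = 5.125587
iter 4: u=0.989643  f(a)=+1.079e-11  f'(a)=-7.117e-01  a ← 5.125587 − (+1.079e-11/-7.117e-01) = 5.125587
iter 5: u=0.989643  f(a)=+0.000e+00  f'(a)=-7.117e-01  a ← 5.125587 − (+0.000e+00/-7.117e-01) = 5.125587
converged: |Δa| < 1e-12 after 5 iterations
sag = a·(cosh(S/(2a)) − 1) = 5.125587·(cosh(0.989643) − 1) = 2.721642
T_max/T_min = cosh(S/(2a)) = 1.530991

a=5.126 sag=2.722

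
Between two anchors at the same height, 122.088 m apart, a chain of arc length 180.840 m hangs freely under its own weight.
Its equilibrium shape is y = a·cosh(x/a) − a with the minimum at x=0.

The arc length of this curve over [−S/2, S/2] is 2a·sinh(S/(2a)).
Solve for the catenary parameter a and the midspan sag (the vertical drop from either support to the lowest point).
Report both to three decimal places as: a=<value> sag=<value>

a=38.276 sag=59.912

seed: a₀ = √(S³/(24(L−S))) = √(122.088³/(24·58.752)) = 35.924648
iter 1: u=1.699223  f(a)=+9.089e+00  f'(a)=-4.318e+00  a ← 35.924648 − (+9.089e+00/-4.318e+00) = 38.029549
iter 2: u=1.605173  f(a)=+8.601e-01  f'(a)=-3.536e+00  a ← 38.029549 − (+8.601e-01/-3.536e+00) = 38.272763
iter 3: u=1.594972  f(a)=+9.478e-03  f'(a)=-3.459e+00  a ← 38.272763 − (+9.478e-03/-3.459e+00) = 38.275503
iter 4: u=1.594858  f(a)=+1.179e-06  f'(a)=-3.458e+00  a ← 38.275503 − (+1.179e-06/-3.458e+00) = 38.275503
iter 5: u=1.594858  f(a)=+5.684e-14  f'(a)=-3.458e+00  a ← 38.275503 − (+5.684e-14/-3.458e+00) = 38.275503
converged: |Δa| < 1e-12 after 5 iterations
sag = a·(cosh(S/(2a)) − 1) = 38.275503·(cosh(1.594858) − 1) = 59.912024
T_max/T_min = cosh(S/(2a)) = 2.565284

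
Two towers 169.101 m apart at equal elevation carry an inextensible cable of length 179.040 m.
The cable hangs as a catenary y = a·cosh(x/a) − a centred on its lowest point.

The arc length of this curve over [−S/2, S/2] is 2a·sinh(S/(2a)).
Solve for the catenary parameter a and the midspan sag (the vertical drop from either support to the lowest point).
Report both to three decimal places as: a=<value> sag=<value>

a=143.616 sag=25.616

seed: a₀ = √(S³/(24(L−S))) = √(169.101³/(24·9.939)) = 142.377806
iter 1: u=0.593846  f(a)=+1.767e-01  f'(a)=-1.446e-01  a ← 142.377806 − (+1.767e-01/-1.446e-01) = 143.600000
iter 2: u=0.588792  f(a)=+2.301e-03  f'(a)=-1.409e-01  a ← 143.600000 − (+2.301e-03/-1.409e-01) = 143.616339
iter 3: u=0.588725  f(a)=+4.017e-07  f'(a)=-1.408e-01  a ← 143.616339 − (+4.017e-07/-1.408e-01) = 143.616342
iter 4: u=0.588725  f(a)=+2.842e-14  f'(a)=-1.408e-01  a ← 143.616342 − (+2.842e-14/-1.408e-01) = 143.616342
converged: |Δa| < 1e-12 after 4 iterations
sag = a·(cosh(S/(2a)) − 1) = 143.616342·(cosh(0.588725) − 1) = 25.615700
T_max/T_min = cosh(S/(2a)) = 1.178362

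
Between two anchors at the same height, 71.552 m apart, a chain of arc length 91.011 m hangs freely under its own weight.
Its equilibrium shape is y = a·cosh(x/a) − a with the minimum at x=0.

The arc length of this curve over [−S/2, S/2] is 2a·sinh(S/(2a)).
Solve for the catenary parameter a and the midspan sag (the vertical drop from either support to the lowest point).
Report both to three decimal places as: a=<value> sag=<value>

seed: a₀ = √(S³/(24(L−S))) = √(71.552³/(24·19.459)) = 28.007013
iter 1: u=1.277394  f(a)=+1.651e+00  f'(a)=-1.630e+00  a ← 28.007013 − (+1.651e+00/-1.630e+00) = 29.019744
iter 2: u=1.232816  f(a)=+9.376e-02  f'(a)=-1.450e+00  a ← 29.019744 − (+9.376e-02/-1.450e+00) = 29.084426
iter 3: u=1.230074  f(a)=+3.428e-04  f'(a)=-1.439e+00  a ← 29.084426 − (+3.428e-04/-1.439e+00) = 29.084664
iter 4: u=1.230064  f(a)=+4.619e-09  f'(a)=-1.439e+00  a ← 29.084664 − (+4.619e-09/-1.439e+00) = 29.084664
iter 5: u=1.230064  f(a)=-2.842e-14  f'(a)=-1.439e+00  a ← 29.084664 − (-2.842e-14/-1.439e+00) = 29.084664
converged: |Δa| < 1e-12 after 5 iterations
sag = a·(cosh(S/(2a)) − 1) = 29.084664·(cosh(1.230064) − 1) = 24.921523
T_max/T_min = cosh(S/(2a)) = 1.856861

a=29.085 sag=24.922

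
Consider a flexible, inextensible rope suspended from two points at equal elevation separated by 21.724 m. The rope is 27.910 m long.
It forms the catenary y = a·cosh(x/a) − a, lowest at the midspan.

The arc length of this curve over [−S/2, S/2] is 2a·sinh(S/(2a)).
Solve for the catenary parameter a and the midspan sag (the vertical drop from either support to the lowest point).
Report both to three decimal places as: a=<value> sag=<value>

a=8.644 sag=7.771

seed: a₀ = √(S³/(24(L−S))) = √(21.724³/(24·6.186)) = 8.309963
iter 1: u=1.307106  f(a)=+5.505e-01  f'(a)=-1.759e+00  a ← 8.309963 − (+5.505e-01/-1.759e+00) = 8.622867
iter 2: u=1.259674  f(a)=+3.262e-02  f'(a)=-1.556e+00  a ← 8.622867 − (+3.262e-02/-1.556e+00) = 8.643825
iter 3: u=1.256620  f(a)=+1.305e-04  f'(a)=-1.544e+00  a ← 8.643825 − (+1.305e-04/-1.544e+00) = 8.643910
iter 4: u=1.256607  f(a)=+2.107e-09  f'(a)=-1.544e+00  a ← 8.643910 − (+2.107e-09/-1.544e+00) = 8.643910
iter 5: u=1.256607  f(a)=-3.553e-15  f'(a)=-1.544e+00  a ← 8.643910 − (-3.553e-15/-1.544e+00) = 8.643910
converged: |Δa| < 1e-12 after 5 iterations
sag = a·(cosh(S/(2a)) − 1) = 8.643910·(cosh(1.256607) − 1) = 7.771303
T_max/T_min = cosh(S/(2a)) = 1.899049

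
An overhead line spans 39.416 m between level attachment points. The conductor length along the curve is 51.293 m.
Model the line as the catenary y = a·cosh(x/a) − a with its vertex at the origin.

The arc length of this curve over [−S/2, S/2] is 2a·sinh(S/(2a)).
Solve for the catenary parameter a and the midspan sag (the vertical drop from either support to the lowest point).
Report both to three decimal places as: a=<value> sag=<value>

a=15.278 sag=14.574

seed: a₀ = √(S³/(24(L−S))) = √(39.416³/(24·11.877)) = 14.657160
iter 1: u=1.344599  f(a)=+1.121e+00  f'(a)=-1.933e+00  a ← 14.657160 − (+1.121e+00/-1.933e+00) = 15.237048
iter 2: u=1.293426  f(a)=+6.996e-02  f'(a)=-1.699e+00  a ← 15.237048 − (+6.996e-02/-1.699e+00) = 15.278232
iter 3: u=1.289940  f(a)=+3.126e-04  f'(a)=-1.684e+00  a ← 15.278232 − (+3.126e-04/-1.684e+00) = 15.278418
iter 4: u=1.289924  f(a)=+6.303e-09  f'(a)=-1.684e+00  a ← 15.278418 − (+6.303e-09/-1.684e+00) = 15.278418
iter 5: u=1.289924  f(a)=-1.421e-14  f'(a)=-1.684e+00  a ← 15.278418 − (-1.421e-14/-1.684e+00) = 15.278418
converged: |Δa| < 1e-12 after 5 iterations
sag = a·(cosh(S/(2a)) − 1) = 15.278418·(cosh(1.289924) − 1) = 14.574103
T_max/T_min = cosh(S/(2a)) = 1.953901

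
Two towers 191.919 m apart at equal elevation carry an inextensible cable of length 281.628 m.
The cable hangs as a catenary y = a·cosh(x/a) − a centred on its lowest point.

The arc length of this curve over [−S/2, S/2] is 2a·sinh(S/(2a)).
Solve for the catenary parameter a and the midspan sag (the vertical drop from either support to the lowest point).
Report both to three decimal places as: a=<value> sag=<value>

a=60.951 sag=92.488

seed: a₀ = √(S³/(24(L−S))) = √(191.919³/(24·89.709)) = 57.299829
iter 1: u=1.674691  f(a)=+1.345e+01  f'(a)=-4.102e+00  a ← 57.299829 − (+1.345e+01/-4.102e+00) = 60.579503
iter 2: u=1.584026  f(a)=+1.242e+00  f'(a)=-3.377e+00  a ← 60.579503 − (+1.242e+00/-3.377e+00) = 60.947145
iter 3: u=1.574471  f(a)=+1.295e-02  f'(a)=-3.307e+00  a ← 60.947145 − (+1.295e-02/-3.307e+00) = 60.951060
iter 4: u=1.574370  f(a)=+1.440e-06  f'(a)=-3.306e+00  a ← 60.951060 − (+1.440e-06/-3.306e+00) = 60.951060
iter 5: u=1.574370  f(a)=+5.684e-14  f'(a)=-3.306e+00  a ← 60.951060 − (+5.684e-14/-3.306e+00) = 60.951060
converged: |Δa| < 1e-12 after 5 iterations
sag = a·(cosh(S/(2a)) − 1) = 60.951060·(cosh(1.574370) − 1) = 92.488225
T_max/T_min = cosh(S/(2a)) = 2.517418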